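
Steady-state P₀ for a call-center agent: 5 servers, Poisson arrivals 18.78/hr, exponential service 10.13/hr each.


a = λ/μ = 18.78/10.13 = 1.8539; ρ = a/c = 0.3708
Σ_{k=0}^{4} a^k/k! (terms k=0..4) = 1.00000 + 1.85390 + 1.71847 + 1.06196 + 0.49219 = 6.12652
Tail: a^5/(5!(1−ρ)) = 21.89932/(120·0.6292) = 0.29003
P₀ = 1/(6.12652 + 0.29003) = 1/6.41655 = 0.155847

Final: 0.155847


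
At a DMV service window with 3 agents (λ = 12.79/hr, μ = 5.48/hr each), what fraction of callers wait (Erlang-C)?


a = λ/μ = 2.3339; ρ = a/3 = 0.7780
P₀ = 0.064096 (from M/M/c formula)
C(c,a) = [a^c/(c!(1−ρ))]·P₀ = [12.71364/(6·0.2220)]·0.064096
= 9.54394·0.064096 = 0.611731

Final: 0.611731


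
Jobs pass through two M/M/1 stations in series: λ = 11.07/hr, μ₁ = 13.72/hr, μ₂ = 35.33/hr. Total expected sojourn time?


Each node sees arrival rate λ = 11.07/hr (tandem ⇒ throughput preserved).
W₁ = 1/(μ₁−λ) = 1/(13.72−11.07) = 0.37736 hr
W₂ = 1/(μ₂−λ) = 1/(35.33−11.07) = 0.04122 hr
W_total = W₁ + W₂ = 0.37736 + 0.04122 = 0.41858 hr

Final: 0.41858 hr


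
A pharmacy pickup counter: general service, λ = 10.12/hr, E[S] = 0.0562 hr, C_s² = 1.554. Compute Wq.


ρ = λ·E[S] = 10.12·0.0562 = 0.5687
E[S²] = E[S]²(1+C_s²) = 0.0562²·(1+1.554) = 0.008067
Wq = λ·E[S²]/(2(1−ρ)) = 10.12·0.008067/(2·0.4313) = 0.09465 hr

Final: 0.09465 hr


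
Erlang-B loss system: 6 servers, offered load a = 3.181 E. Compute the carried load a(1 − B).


B(6,3.181) = 0.062497 (Erlang-B)
Carried load = a(1 − B) = 3.181·(1 − 0.062497) = 3.181·0.937503 = 2.9822 E

Final: 2.9822 Erlangs


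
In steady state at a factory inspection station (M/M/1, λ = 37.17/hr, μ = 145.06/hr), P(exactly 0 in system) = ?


ρ = 37.17/145.06 = 0.2562
P_n = (1−ρ)·ρ^n = (1 − 0.2562)·0.2562^0 = 0.7438·1.000000 = 0.743761

Final: 0.743761


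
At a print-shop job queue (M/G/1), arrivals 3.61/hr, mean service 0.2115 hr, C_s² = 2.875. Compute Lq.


ρ = λ·E[S] = 3.61·0.2115 = 0.7635
Lq = ρ²(1+C_s²)/(2(1−ρ)) = 0.5830·(1+2.875)/(2·0.2365)
= 0.5830·3.8750/0.4730 = 4.77610

Final: 4.77610


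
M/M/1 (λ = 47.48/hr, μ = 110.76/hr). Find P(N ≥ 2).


ρ = 47.48/110.76 = 0.4287
P(N ≥ n) = ρ^n = 0.4287^2 = 0.183762

Final: 0.183762


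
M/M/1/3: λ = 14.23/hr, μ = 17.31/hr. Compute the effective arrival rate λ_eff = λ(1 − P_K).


ρ = 0.8221; P_K = (1−ρ)ρ^3/(1−ρ^4) = 0.181944
λ_eff = λ(1 − P_K) = 14.23·(1 − 0.181944) = 14.23·0.818056 = 11.6409 /hr

Final: 11.6409 /hr


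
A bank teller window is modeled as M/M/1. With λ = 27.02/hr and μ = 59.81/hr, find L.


ρ = λ/μ = 27.02/59.81 = 0.4518
L = ρ/(1−ρ) = 0.4518/(1 − 0.4518) = 0.4518/0.5482 = 0.8240

Final: 0.8240


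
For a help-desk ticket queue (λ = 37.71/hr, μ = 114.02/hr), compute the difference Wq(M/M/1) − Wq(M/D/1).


ρ = 37.71/114.02 = 0.3307
Wq(M/M/1) = ρ/(μ−λ) = 0.3307/76.31 = 0.004334 hr
Wq(M/D/1) = ρ/(2(μ−λ)) = 0.002167 hr
Savings = 0.004334 − 0.002167 = 0.002167 hr

Final: 0.002167 hr


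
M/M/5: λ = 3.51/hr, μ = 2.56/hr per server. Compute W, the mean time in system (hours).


a = 1.3711; ρ = 0.2742; P₀ = 0.253581
Lq = P₀·a^c·ρ/(c!(1−ρ)²) = 0.005330
Wq = Lq/λ = 0.005330/3.51 = 0.001519 hr
W = Wq + 1/μ = 0.001519 + 0.39062 = 0.39214 hr

Final: 0.39214 hr


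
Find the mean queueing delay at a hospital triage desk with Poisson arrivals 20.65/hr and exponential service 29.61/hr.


ρ = 20.65/29.61 = 0.6974
Wq = ρ/(μ−λ) = 0.6974/(29.61 − 20.65) = 0.6974/8.96 = 0.07783 hr

Final: 0.07783 hr


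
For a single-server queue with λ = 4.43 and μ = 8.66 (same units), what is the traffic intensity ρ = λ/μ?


ρ = λ/μ = 4.43/8.66 = 0.5115

Final: 0.5115


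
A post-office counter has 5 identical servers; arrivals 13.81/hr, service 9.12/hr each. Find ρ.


ρ = λ/(cμ) = 13.81/(5·9.12) = 13.81/45.60 = 0.3029

Final: 0.3029


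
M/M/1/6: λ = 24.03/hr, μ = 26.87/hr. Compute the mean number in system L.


ρ = 24.03/26.87 = 0.8943
L = ρ[1 − (K+1)ρ^K + Kρ^(K+1)] / [(1−ρ)(1−ρ^(K+1))]
Numerator: 0.8943·(1 − 7·0.511584 + 6·0.457512) = 0.146656
Denominator: (0.1057)·(0.542488) = 0.057338
L = 0.146656/0.057338 = 2.5578

Final: 2.5578


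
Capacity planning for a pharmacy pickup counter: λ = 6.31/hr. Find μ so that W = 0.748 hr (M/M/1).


W = 1/(μ−λ) ⇒ μ − λ = 1/W = 1/0.748 = 1.3369
μ = λ + 1/W = 6.31 + 1.3369 = 7.6469 per hr

Final: 7.6469 /hr


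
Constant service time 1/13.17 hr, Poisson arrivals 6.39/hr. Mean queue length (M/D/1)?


ρ = 6.39/13.17 = 0.4852
M/D/1: Lq = ρ²/(2(1−ρ)) = 0.2354/(2·0.5148) = 0.22864

Final: 0.22864


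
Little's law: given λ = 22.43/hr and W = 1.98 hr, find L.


L = λW = 22.43·1.98 = 44.4114

Final: 44.4114


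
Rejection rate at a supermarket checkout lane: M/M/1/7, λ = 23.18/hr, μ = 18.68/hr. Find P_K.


ρ = λ/μ = 23.18/18.68 = 1.2409
P_K = (1−ρ)ρ^K/(1−ρ^(K+1)) = (-0.2409·4.530602)/(1 − 5.622021)
= -1.091419/-4.622021 = 0.236135

Final: 0.236135


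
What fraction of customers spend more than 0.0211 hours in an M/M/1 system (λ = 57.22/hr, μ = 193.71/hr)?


W ~ Exponential(μ−λ) for M/M/1.
μ − λ = 193.71 − 57.22 = 136.4900
P(W > t) = e^{−(μ−λ)t} = e^{−2.8799} = 0.056138

Final: 0.056138


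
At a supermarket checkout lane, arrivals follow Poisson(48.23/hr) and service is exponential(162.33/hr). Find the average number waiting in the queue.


ρ = 48.23/162.33 = 0.2971
Lq = ρ²/(1−ρ) = 0.08827/0.7029 = 0.1256

Final: 0.1256


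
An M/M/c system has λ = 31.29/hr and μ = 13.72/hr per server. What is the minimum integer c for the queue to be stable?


Stability requires cμ > λ ⇔ c > λ/μ.
λ/μ = 31.29/13.72 = 2.2806
Minimum integer c = ⌊2.2806⌋ + 1 = 3
Check: 3·13.72 = 41.16 > 31.29, while 2·13.72 = 27.44 ≤ 31.29

Final: 3 servers


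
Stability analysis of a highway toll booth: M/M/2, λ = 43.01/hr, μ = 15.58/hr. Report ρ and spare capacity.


Total capacity cμ = 2·15.58 = 31.16/hr
ρ = λ/(cμ) = 43.01/31.16 = 1.3803
Stable ⇔ ρ < 1: NO
Spare capacity = cμ − λ = 31.16 − 43.01 = -11.85/hr

Final: ρ = 1.3803; unstable; margin = -11.85/hr


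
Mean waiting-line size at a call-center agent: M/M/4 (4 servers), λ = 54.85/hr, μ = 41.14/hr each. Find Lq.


a = λ/μ = 1.3333; ρ = a/4 = 0.3333
P₀ = 0.262158
Lq = P₀·a^c·ρ / (c!·(1−ρ)²) = 0.262158·3.15973·0.3333/(24·0.44447)
= 0.02588

Final: 0.02588


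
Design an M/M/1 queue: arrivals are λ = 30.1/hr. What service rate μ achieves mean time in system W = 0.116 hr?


W = 1/(μ−λ) ⇒ μ − λ = 1/W = 1/0.116 = 8.6207
μ = λ + 1/W = 30.1 + 8.6207 = 38.7207 per hr

Final: 38.7207 /hr


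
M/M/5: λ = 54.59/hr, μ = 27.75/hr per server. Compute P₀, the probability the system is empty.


a = λ/μ = 54.59/27.75 = 1.9672; ρ = a/c = 0.3934
Σ_{k=0}^{4} a^k/k! (terms k=0..4) = 1.00000 + 1.96721 + 1.93495 + 1.26882 + 0.62401 = 6.79498
Tail: a^5/(5!(1−ρ)) = 29.46121/(120·0.6066) = 0.40476
P₀ = 1/(6.79498 + 0.40476) = 1/7.19974 = 0.138894

Final: 0.138894


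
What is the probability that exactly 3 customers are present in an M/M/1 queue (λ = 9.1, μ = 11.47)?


ρ = 9.1/11.47 = 0.7934
P_n = (1−ρ)·ρ^n = (1 − 0.7934)·0.7934^3 = 0.2066·0.499383 = 0.103186

Final: 0.103186


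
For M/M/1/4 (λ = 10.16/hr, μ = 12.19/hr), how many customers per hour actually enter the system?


ρ = 0.8335; P_K = (1−ρ)ρ^4/(1−ρ^5) = 0.134432
λ_eff = λ(1 − P_K) = 10.16·(1 − 0.134432) = 10.16·0.865568 = 8.7942 /hr

Final: 8.7942 /hr


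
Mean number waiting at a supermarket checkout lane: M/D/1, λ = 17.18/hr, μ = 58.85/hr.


ρ = 17.18/58.85 = 0.2919
M/D/1: Lq = ρ²/(2(1−ρ)) = 0.08522/(2·0.7081) = 0.06018

Final: 0.06018


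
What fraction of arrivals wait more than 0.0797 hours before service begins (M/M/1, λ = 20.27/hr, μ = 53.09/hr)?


ρ = 20.27/53.09 = 0.3818
P(Wq > t) = ρ·e^{−(μ−λ)t} = 0.3818·e^{−2.6158}
= 0.3818·0.073113 = 0.027915

Final: 0.027915


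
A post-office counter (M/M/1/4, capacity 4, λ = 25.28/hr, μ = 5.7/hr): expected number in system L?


ρ = 25.28/5.7 = 4.4351
L = ρ[1 − (K+1)ρ^K + Kρ^(K+1)] / [(1−ρ)(1−ρ^(K+1))]
Numerator: 4.4351·(1 − 5·386.909021 + 4·1715.975448) = 21866.564391
Denominator: (-3.4351)·(-1714.975448) = 5891.091100
L = 21866.564391/5891.091100 = 3.7118

Final: 3.7118


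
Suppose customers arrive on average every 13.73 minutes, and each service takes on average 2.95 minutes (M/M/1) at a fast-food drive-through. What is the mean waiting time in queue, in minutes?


λ = 60/13.73 = 4.3700 /hr
μ = 60/2.95 = 20.3390 /hr
ρ = λ/μ = 4.3700/20.3390 = 0.2149
Wq = ρ/(μ−λ) = 0.2149/(20.3390−4.3700) = 0.01345 hr
In minutes: 0.01345·60 = 0.8073 min

Final: 0.8073 min


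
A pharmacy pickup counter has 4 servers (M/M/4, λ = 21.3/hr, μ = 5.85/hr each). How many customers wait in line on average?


a = λ/μ = 3.6410; ρ = a/4 = 0.9103
P₀ = 0.009910
Lq = P₀·a^c·ρ / (c!·(1−ρ)²) = 0.009910·175.74984·0.9103/(24·0.008054)
= 8.20154

Final: 8.20154


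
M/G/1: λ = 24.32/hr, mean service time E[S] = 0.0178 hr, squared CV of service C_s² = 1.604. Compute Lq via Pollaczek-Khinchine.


ρ = λ·E[S] = 24.32·0.0178 = 0.4329
Lq = ρ²(1+C_s²)/(2(1−ρ)) = 0.1874·(1+1.604)/(2·0.5671)
= 0.1874·2.6040/1.1342 = 0.43024

Final: 0.43024


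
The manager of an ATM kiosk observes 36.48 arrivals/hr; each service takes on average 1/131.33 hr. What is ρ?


ρ = λ/μ = 36.48/131.33 = 0.2778

Final: 0.2778


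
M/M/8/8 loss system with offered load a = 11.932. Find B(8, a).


B(c,a) = (a^c/c!) / Σ_{k=0}^{c} a^k/k!
a^8/8! = 10190.263968
Σ terms (k=0..8): 1.00000 + 11.93200 + 71.18631 + 283.13169 + 844.58184 + 2015.51009 + 4008.17774 + 6832.22525 + 10190.26397 = 24258.008895
B = 10190.263968/24258.008895 = 0.420078

Final: 0.420078


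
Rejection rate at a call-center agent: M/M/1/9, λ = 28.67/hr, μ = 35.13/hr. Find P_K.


ρ = λ/μ = 28.67/35.13 = 0.8161
P_K = (1−ρ)ρ^K/(1−ρ^(K+1)) = (0.1839·0.160600)/(1 − 0.131068)
= 0.029533/0.868932 = 0.033987

Final: 0.033987


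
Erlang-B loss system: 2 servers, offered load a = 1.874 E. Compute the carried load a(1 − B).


B(2,1.874) = 0.379257 (Erlang-B)
Carried load = a(1 − B) = 1.874·(1 − 0.379257) = 1.874·0.620743 = 1.1633 E

Final: 1.1633 Erlangs


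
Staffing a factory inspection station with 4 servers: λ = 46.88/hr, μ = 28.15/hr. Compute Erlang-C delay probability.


a = λ/μ = 1.6654; ρ = a/4 = 0.4163
P₀ = 0.186185 (from M/M/c formula)
C(c,a) = [a^c/(c!(1−ρ))]·P₀ = [7.69196/(24·0.5837)]·0.186185
= 0.54912·0.186185 = 0.102238

Final: 0.102238


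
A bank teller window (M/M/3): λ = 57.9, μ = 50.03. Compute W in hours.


a = 1.1573; ρ = 0.3858; P₀ = 0.307922
Lq = P₀·a^c·ρ/(c!(1−ρ)²) = 0.08134
Wq = Lq/λ = 0.08134/57.9 = 0.001405 hr
W = Wq + 1/μ = 0.001405 + 0.01999 = 0.02139 hr

Final: 0.02139 hr


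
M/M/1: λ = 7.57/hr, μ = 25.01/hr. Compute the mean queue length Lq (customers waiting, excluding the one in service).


ρ = 7.57/25.01 = 0.3027
Lq = ρ²/(1−ρ) = 0.09161/0.6973 = 0.1314

Final: 0.1314


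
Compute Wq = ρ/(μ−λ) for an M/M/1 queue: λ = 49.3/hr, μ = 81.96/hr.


ρ = 49.3/81.96 = 0.6015
Wq = ρ/(μ−λ) = 0.6015/(81.96 − 49.3) = 0.6015/32.66 = 0.01842 hr

Final: 0.01842 hr


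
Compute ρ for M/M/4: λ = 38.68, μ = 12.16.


ρ = λ/(cμ) = 38.68/(4·12.16) = 38.68/48.64 = 0.7952

Final: 0.7952


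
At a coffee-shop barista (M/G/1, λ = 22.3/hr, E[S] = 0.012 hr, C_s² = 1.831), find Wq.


ρ = λ·E[S] = 22.3·0.012 = 0.2676
E[S²] = E[S]²(1+C_s²) = 0.012²·(1+1.831) = 0.0004077
Wq = λ·E[S²]/(2(1−ρ)) = 22.3·0.0004077/(2·0.7324) = 0.006206 hr

Final: 0.006206 hr


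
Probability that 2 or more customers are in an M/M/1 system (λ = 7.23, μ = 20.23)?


ρ = 7.23/20.23 = 0.3574
P(N ≥ n) = ρ^n = 0.3574^2 = 0.127728

Final: 0.127728


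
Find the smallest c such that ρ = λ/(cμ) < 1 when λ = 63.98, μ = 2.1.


Stability requires cμ > λ ⇔ c > λ/μ.
λ/μ = 63.98/2.1 = 30.4667
Minimum integer c = ⌊30.4667⌋ + 1 = 31
Check: 31·2.1 = 65.10 > 63.98, while 30·2.1 = 63.00 ≤ 63.98

Final: 31 servers


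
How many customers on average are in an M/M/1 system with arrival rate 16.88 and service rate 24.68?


ρ = λ/μ = 16.88/24.68 = 0.6840
L = ρ/(1−ρ) = 0.6840/(1 − 0.6840) = 0.6840/0.3160 = 2.1641

Final: 2.1641


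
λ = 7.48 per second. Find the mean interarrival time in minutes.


Mean interarrival time = 1/λ = 1/7.48 second = 0.13369 second
In minutes: 0.13369 × 0.0166667 = 0.002228 min

Final: 0.002228 min


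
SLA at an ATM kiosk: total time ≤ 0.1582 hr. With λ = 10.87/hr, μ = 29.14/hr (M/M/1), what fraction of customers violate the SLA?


W ~ Exponential(μ−λ) for M/M/1.
μ − λ = 29.14 − 10.87 = 18.2700
P(W > t) = e^{−(μ−λ)t} = e^{−2.8903} = 0.055559

Final: 0.055559


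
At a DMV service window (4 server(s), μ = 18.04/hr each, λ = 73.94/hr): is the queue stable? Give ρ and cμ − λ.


Total capacity cμ = 4·18.04 = 72.16/hr
ρ = λ/(cμ) = 73.94/72.16 = 1.0247
Stable ⇔ ρ < 1: NO
Spare capacity = cμ − λ = 72.16 − 73.94 = -1.78/hr

Final: ρ = 1.0247; unstable; margin = -1.78/hr


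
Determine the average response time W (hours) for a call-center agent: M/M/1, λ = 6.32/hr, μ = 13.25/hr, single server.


W = 1/(μ−λ) = 1/(13.25 − 6.32) = 1/6.93 = 0.1443 hr

Final: 0.1443 hr


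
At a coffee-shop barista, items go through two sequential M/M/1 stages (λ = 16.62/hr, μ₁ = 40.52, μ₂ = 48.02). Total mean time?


Each node sees arrival rate λ = 16.62/hr (tandem ⇒ throughput preserved).
W₁ = 1/(μ₁−λ) = 1/(40.52−16.62) = 0.04184 hr
W₂ = 1/(μ₂−λ) = 1/(48.02−16.62) = 0.03185 hr
W_total = W₁ + W₂ = 0.04184 + 0.03185 = 0.07369 hr

Final: 0.07369 hr


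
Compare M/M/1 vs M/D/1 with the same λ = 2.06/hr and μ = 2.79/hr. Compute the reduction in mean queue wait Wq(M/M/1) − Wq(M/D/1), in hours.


ρ = 2.06/2.79 = 0.7384
Wq(M/M/1) = ρ/(μ−λ) = 0.7384/0.7300 = 1.01144 hr
Wq(M/D/1) = ρ/(2(μ−λ)) = 0.50572 hr
Savings = 1.01144 − 0.50572 = 0.50572 hr

Final: 0.50572 hr


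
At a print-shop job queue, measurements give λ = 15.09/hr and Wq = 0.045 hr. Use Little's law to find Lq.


Lq = λWq = 15.09·0.045 = 0.6790

Final: 0.6790


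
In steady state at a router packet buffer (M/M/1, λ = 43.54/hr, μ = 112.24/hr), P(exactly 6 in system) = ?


ρ = 43.54/112.24 = 0.3879
P_n = (1−ρ)·ρ^n = (1 − 0.3879)·0.3879^6 = 0.6121·0.003408 = 0.002086

Final: 0.002086


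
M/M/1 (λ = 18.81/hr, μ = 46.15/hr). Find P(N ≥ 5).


ρ = 18.81/46.15 = 0.4076
P(N ≥ n) = ρ^n = 0.4076^5 = 0.011248

Final: 0.011248


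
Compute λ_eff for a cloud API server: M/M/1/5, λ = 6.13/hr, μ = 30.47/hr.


ρ = 0.2012; P_K = (1−ρ)ρ^5/(1−ρ^6) = 0.0002633
λ_eff = λ(1 − P_K) = 6.13·(1 − 0.0002633) = 6.13·0.999737 = 6.1284 /hr

Final: 6.1284 /hr


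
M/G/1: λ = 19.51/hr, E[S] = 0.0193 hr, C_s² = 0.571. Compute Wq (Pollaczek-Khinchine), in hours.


ρ = λ·E[S] = 19.51·0.0193 = 0.3765
E[S²] = E[S]²(1+C_s²) = 0.0193²·(1+0.571) = 0.0005852
Wq = λ·E[S²]/(2(1−ρ)) = 19.51·0.0005852/(2·0.6235) = 0.009156 hr

Final: 0.009156 hr


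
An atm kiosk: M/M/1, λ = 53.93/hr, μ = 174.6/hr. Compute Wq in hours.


ρ = 53.93/174.6 = 0.3089
Wq = ρ/(μ−λ) = 0.3089/(174.6 − 53.93) = 0.3089/120.67 = 0.002560 hr

Final: 0.002560 hr


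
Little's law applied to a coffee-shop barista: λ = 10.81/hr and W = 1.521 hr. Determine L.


L = λW = 10.81·1.521 = 16.4420

Final: 16.4420


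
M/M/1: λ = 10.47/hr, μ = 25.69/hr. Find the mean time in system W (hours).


W = 1/(μ−λ) = 1/(25.69 − 10.47) = 1/15.22 = 0.06570 hr

Final: 0.06570 hr


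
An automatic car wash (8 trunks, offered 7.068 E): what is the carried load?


B(8,7.068) = 0.182732 (Erlang-B)
Carried load = a(1 − B) = 7.068·(1 − 0.182732) = 7.068·0.817268 = 5.7764 E

Final: 5.7764 Erlangs


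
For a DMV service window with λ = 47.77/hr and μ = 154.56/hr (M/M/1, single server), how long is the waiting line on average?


ρ = 47.77/154.56 = 0.3091
Lq = ρ²/(1−ρ) = 0.09552/0.6909 = 0.1383

Final: 0.1383


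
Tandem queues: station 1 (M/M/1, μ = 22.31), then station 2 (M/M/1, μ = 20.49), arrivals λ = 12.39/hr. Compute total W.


Each node sees arrival rate λ = 12.39/hr (tandem ⇒ throughput preserved).
W₁ = 1/(μ₁−λ) = 1/(22.31−12.39) = 0.10081 hr
W₂ = 1/(μ₂−λ) = 1/(20.49−12.39) = 0.12346 hr
W_total = W₁ + W₂ = 0.10081 + 0.12346 = 0.22426 hr

Final: 0.22426 hr


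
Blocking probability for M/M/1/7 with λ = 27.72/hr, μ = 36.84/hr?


ρ = λ/μ = 27.72/36.84 = 0.7524
P_K = (1−ρ)ρ^K/(1−ρ^(K+1)) = (0.2476·0.136557)/(1 − 0.102752)
= 0.033806/0.897248 = 0.037677

Final: 0.037677


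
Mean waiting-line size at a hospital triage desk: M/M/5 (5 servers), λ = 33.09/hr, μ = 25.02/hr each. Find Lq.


a = λ/μ = 1.3225; ρ = a/5 = 0.2645
P₀ = 0.266243
Lq = P₀·a^c·ρ / (c!·(1−ρ)²) = 0.266243·4.04620·0.2645/(120·0.54095)
= 0.004390

Final: 0.004390


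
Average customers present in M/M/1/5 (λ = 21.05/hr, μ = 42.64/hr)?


ρ = 21.05/42.64 = 0.4937
L = ρ[1 − (K+1)ρ^K + Kρ^(K+1)] / [(1−ρ)(1−ρ^(K+1))]
Numerator: 0.4937·(1 − 6·0.029321 + 5·0.014475) = 0.442548
Denominator: (0.5063)·(0.985525) = 0.499003
L = 0.442548/0.499003 = 0.8869

Final: 0.8869


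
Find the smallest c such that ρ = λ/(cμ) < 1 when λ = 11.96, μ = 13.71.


Stability requires cμ > λ ⇔ c > λ/μ.
λ/μ = 11.96/13.71 = 0.8724
Minimum integer c = ⌊0.8724⌋ + 1 = 1
Check: 1·13.71 = 13.71 > 11.96, while 0·13.71 = 0.00 ≤ 11.96

Final: 1 servers


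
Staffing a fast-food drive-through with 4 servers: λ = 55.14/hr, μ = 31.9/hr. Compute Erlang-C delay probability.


a = λ/μ = 1.7285; ρ = a/4 = 0.4321
P₀ = 0.174271 (from M/M/c formula)
C(c,a) = [a^c/(c!(1−ρ))]·P₀ = [8.92697/(24·0.5679)]·0.174271
= 0.65501·0.174271 = 0.114149

Final: 0.114149


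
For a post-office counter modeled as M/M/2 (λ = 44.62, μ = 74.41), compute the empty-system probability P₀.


a = λ/μ = 44.62/74.41 = 0.5997; ρ = a/c = 0.2998
Σ_{k=0}^{1} a^k/k! (terms k=0..1) = 1.00000 + 0.59965 = 1.59965
Tail: a^2/(2!(1−ρ)) = 0.35958/(2·0.7002) = 0.25678
P₀ = 1/(1.59965 + 0.25678) = 1/1.85643 = 0.538668

Final: 0.538668


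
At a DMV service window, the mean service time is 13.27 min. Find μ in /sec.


μ = 1/(service time) in consistent units.
1 second = 0.0166667 min, so μ = 0.0166667/13.27 = 0.001256 per second

Final: 0.001256 /sec


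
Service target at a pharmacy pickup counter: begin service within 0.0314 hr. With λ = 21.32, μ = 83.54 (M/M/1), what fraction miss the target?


ρ = 21.32/83.54 = 0.2552
P(Wq > t) = ρ·e^{−(μ−λ)t} = 0.2552·e^{−1.9537}
= 0.2552·0.141747 = 0.036175

Final: 0.036175


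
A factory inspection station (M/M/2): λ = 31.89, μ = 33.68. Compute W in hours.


a = 0.9469; ρ = 0.4734; P₀ = 0.357380
Lq = P₀·a^c·ρ/(c!(1−ρ)²) = 0.27353
Wq = Lq/λ = 0.27353/31.89 = 0.008577 hr
W = Wq + 1/μ = 0.008577 + 0.02969 = 0.03827 hr

Final: 0.03827 hr


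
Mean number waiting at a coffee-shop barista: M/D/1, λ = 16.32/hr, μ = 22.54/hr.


ρ = 16.32/22.54 = 0.7240
M/D/1: Lq = ρ²/(2(1−ρ)) = 0.5242/(2·0.2760) = 0.94987

Final: 0.94987


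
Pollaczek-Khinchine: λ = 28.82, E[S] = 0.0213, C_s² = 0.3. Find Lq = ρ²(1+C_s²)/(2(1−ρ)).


ρ = λ·E[S] = 28.82·0.0213 = 0.6139
Lq = ρ²(1+C_s²)/(2(1−ρ)) = 0.3768·(1+0.3)/(2·0.3861)
= 0.3768·1.3000/0.7723 = 0.63434

Final: 0.63434


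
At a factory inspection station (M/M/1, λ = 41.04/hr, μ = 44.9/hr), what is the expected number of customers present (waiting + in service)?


ρ = λ/μ = 41.04/44.9 = 0.9140
L = ρ/(1−ρ) = 0.9140/(1 − 0.9140) = 0.9140/0.08597 = 10.6321

Final: 10.6321


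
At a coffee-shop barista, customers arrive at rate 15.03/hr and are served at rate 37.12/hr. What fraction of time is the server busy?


ρ = λ/μ = 15.03/37.12 = 0.4049

Final: 0.4049


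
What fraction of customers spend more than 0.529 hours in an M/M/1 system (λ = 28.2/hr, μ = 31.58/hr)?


W ~ Exponential(μ−λ) for M/M/1.
μ − λ = 31.58 − 28.2 = 3.3800
P(W > t) = e^{−(μ−λ)t} = e^{−1.7880} = 0.167291

Final: 0.167291


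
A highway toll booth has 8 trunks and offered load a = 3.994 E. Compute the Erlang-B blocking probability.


B(c,a) = (a^c/c!) / Σ_{k=0}^{c} a^k/k!
a^8/8! = 1.605994
Σ terms (k=0..8): 1.00000 + 3.99400 + 7.97602 + 10.61874 + 10.60281 + 8.46953 + 5.63788 + 3.21681 + 1.60599 = 53.121780
B = 1.605994/53.121780 = 0.030232

Final: 0.030232


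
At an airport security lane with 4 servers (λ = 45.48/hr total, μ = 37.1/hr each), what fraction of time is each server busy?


ρ = λ/(cμ) = 45.48/(4·37.1) = 45.48/148.40 = 0.3065

Final: 0.3065


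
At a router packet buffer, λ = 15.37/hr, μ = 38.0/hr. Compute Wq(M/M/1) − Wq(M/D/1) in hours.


ρ = 15.37/38.0 = 0.4045
Wq(M/M/1) = ρ/(μ−λ) = 0.4045/22.63 = 0.01787 hr
Wq(M/D/1) = ρ/(2(μ−λ)) = 0.008937 hr
Savings = 0.01787 − 0.008937 = 0.008937 hr

Final: 0.008937 hr


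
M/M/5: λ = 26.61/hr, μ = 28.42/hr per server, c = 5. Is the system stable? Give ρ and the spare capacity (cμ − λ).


Total capacity cμ = 5·28.42 = 142.10/hr
ρ = λ/(cμ) = 26.61/142.10 = 0.1873
Stable ⇔ ρ < 1: YES
Spare capacity = cμ − λ = 142.10 − 26.61 = 115.49/hr

Final: ρ = 0.1873; stable; margin = 115.49/hr


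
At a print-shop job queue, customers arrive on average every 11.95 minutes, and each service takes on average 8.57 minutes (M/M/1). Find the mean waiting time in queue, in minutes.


λ = 60/11.95 = 5.0209 /hr
μ = 60/8.57 = 7.0012 /hr
ρ = λ/μ = 5.0209/7.0012 = 0.7172
Wq = ρ/(μ−λ) = 0.7172/(7.0012−5.0209) = 0.36215 hr
In minutes: 0.36215·60 = 21.729 min

Final: 21.729 min


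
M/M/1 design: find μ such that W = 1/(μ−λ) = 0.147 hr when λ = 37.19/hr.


W = 1/(μ−λ) ⇒ μ − λ = 1/W = 1/0.147 = 6.8027
μ = λ + 1/W = 37.19 + 6.8027 = 43.9927 per hr

Final: 43.9927 /hr


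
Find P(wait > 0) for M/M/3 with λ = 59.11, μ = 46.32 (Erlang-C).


a = λ/μ = 1.2761; ρ = a/3 = 0.4254
P₀ = 0.270774 (from M/M/c formula)
C(c,a) = [a^c/(c!(1−ρ))]·P₀ = [2.07815/(6·0.5746)]·0.270774
= 0.60276·0.270774 = 0.163210

Final: 0.163210


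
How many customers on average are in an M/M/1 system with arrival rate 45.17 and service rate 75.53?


ρ = λ/μ = 45.17/75.53 = 0.5980
L = ρ/(1−ρ) = 0.5980/(1 − 0.5980) = 0.5980/0.4020 = 1.4878

Final: 1.4878


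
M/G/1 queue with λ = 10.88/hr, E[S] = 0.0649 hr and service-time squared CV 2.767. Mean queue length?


ρ = λ·E[S] = 10.88·0.0649 = 0.7061
Lq = ρ²(1+C_s²)/(2(1−ρ)) = 0.4986·(1+2.767)/(2·0.2939)
= 0.4986·3.7670/0.5878 = 3.19544

Final: 3.19544


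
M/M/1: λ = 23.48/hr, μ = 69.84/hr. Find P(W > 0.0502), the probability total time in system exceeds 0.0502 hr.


W ~ Exponential(μ−λ) for M/M/1.
μ − λ = 69.84 − 23.48 = 46.3600
P(W > t) = e^{−(μ−λ)t} = e^{−2.3273} = 0.097562

Final: 0.097562


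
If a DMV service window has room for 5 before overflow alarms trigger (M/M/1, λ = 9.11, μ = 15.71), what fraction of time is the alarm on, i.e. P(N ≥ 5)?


ρ = 9.11/15.71 = 0.5799
P(N ≥ n) = ρ^n = 0.5799^5 = 0.065571

Final: 0.065571


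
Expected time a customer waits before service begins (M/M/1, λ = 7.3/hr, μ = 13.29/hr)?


ρ = 7.3/13.29 = 0.5493
Wq = ρ/(μ−λ) = 0.5493/(13.29 − 7.3) = 0.5493/5.99 = 0.09170 hr

Final: 0.09170 hr


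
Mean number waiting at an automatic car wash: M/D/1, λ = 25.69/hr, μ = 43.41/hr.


ρ = 25.69/43.41 = 0.5918
M/D/1: Lq = ρ²/(2(1−ρ)) = 0.3502/(2·0.4082) = 0.42899

Final: 0.42899


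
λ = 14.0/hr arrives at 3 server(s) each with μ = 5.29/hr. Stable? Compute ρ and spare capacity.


Total capacity cμ = 3·5.29 = 15.87/hr
ρ = λ/(cμ) = 14.0/15.87 = 0.8822
Stable ⇔ ρ < 1: YES
Spare capacity = cμ − λ = 15.87 − 14.0 = 1.87/hr

Final: ρ = 0.8822; stable; margin = 1.87/hr


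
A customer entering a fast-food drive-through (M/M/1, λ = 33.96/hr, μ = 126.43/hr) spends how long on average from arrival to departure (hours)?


W = 1/(μ−λ) = 1/(126.43 − 33.96) = 1/92.47 = 0.01081 hr

Final: 0.01081 hr


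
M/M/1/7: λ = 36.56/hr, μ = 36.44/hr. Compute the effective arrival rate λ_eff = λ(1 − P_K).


ρ = 1.0033; P_K = (1−ρ)ρ^7/(1−ρ^8) = 0.126443
λ_eff = λ(1 − P_K) = 36.56·(1 − 0.126443) = 36.56·0.873557 = 31.9372 /hr

Final: 31.9372 /hr


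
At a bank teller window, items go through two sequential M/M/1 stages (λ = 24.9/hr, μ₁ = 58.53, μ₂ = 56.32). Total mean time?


Each node sees arrival rate λ = 24.9/hr (tandem ⇒ throughput preserved).
W₁ = 1/(μ₁−λ) = 1/(58.53−24.9) = 0.02974 hr
W₂ = 1/(μ₂−λ) = 1/(56.32−24.9) = 0.03183 hr
W_total = W₁ + W₂ = 0.02974 + 0.03183 = 0.06156 hr

Final: 0.06156 hr


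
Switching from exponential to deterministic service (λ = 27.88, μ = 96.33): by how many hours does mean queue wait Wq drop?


ρ = 27.88/96.33 = 0.2894
Wq(M/M/1) = ρ/(μ−λ) = 0.2894/68.45 = 0.004228 hr
Wq(M/D/1) = ρ/(2(μ−λ)) = 0.002114 hr
Savings = 0.004228 − 0.002114 = 0.002114 hr

Final: 0.002114 hr


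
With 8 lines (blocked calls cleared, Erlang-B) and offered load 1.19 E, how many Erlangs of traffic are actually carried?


B(8,1.19) = 0.00003034 (Erlang-B)
Carried load = a(1 − B) = 1.19·(1 − 0.00003034) = 1.19·0.999970 = 1.1900 E

Final: 1.1900 Erlangs


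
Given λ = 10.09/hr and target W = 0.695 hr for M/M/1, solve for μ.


W = 1/(μ−λ) ⇒ μ − λ = 1/W = 1/0.695 = 1.4388
μ = λ + 1/W = 10.09 + 1.4388 = 11.5288 per hr

Final: 11.5288 /hr


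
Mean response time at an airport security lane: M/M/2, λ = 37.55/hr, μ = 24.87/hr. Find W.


a = 1.5099; ρ = 0.7549; P₀ = 0.139649
Lq = P₀·a^c·ρ/(c!(1−ρ)²) = 2.00072
Wq = Lq/λ = 2.00072/37.55 = 0.05328 hr
W = Wq + 1/μ = 0.05328 + 0.04021 = 0.09349 hr

Final: 0.09349 hr


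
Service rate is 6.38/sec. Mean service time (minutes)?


Mean service time = 1/μ = 1/6.38 second = 0.15674 second
In minutes: 0.15674 × 0.0166667 = 0.002612 min

Final: 0.002612 min


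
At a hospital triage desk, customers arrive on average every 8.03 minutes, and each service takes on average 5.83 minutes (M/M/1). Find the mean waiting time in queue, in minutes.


λ = 60/8.03 = 7.4720 /hr
μ = 60/5.83 = 10.2916 /hr
ρ = λ/μ = 7.4720/10.2916 = 0.7260
Wq = ρ/(μ−λ) = 0.7260/(10.2916−7.4720) = 0.25749 hr
In minutes: 0.25749·60 = 15.450 min

Final: 15.450 min


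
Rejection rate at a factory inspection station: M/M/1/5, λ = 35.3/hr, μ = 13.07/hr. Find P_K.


ρ = λ/μ = 35.3/13.07 = 2.7008
P_K = (1−ρ)ρ^K/(1−ρ^(K+1)) = (-1.7008·143.712846)/(1 − 388.145635)
= -244.432790/-387.145635 = 0.631372

Final: 0.631372


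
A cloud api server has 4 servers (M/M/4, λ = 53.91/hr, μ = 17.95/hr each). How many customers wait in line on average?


a = λ/μ = 3.0033; ρ = a/4 = 0.7508
P₀ = 0.037546
Lq = P₀·a^c·ρ / (c!·(1−ρ)²) = 0.037546·81.36161·0.7508/(24·0.06208)
= 1.53937

Final: 1.53937


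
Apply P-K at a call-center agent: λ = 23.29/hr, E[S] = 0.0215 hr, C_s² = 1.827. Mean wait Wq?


ρ = λ·E[S] = 23.29·0.0215 = 0.5007
E[S²] = E[S]²(1+C_s²) = 0.0215²·(1+1.827) = 0.001307
Wq = λ·E[S²]/(2(1−ρ)) = 23.29·0.001307/(2·0.4993) = 0.03048 hr

Final: 0.03048 hr


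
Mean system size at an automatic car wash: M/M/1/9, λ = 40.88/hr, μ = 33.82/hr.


ρ = 40.88/33.82 = 1.2088
L = ρ[1 − (K+1)ρ^K + Kρ^(K+1)] / [(1−ρ)(1−ρ^(K+1))]
Numerator: 1.2088·(1 − 10·5.508528 + 9·6.658445) = 7.059994
Denominator: (-0.2088)·(-5.658445) = 1.181213
L = 7.059994/1.181213 = 5.9769

Final: 5.9769


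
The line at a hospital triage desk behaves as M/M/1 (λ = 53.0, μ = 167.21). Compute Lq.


ρ = 53.0/167.21 = 0.3170
Lq = ρ²/(1−ρ) = 0.1005/0.6830 = 0.1471

Final: 0.1471


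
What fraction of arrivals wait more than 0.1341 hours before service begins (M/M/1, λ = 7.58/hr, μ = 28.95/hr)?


ρ = 7.58/28.95 = 0.2618
P(Wq > t) = ρ·e^{−(μ−λ)t} = 0.2618·e^{−2.8657}
= 0.2618·0.056942 = 0.014909

Final: 0.014909


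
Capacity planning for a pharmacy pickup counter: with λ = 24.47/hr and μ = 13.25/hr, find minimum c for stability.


Stability requires cμ > λ ⇔ c > λ/μ.
λ/μ = 24.47/13.25 = 1.8468
Minimum integer c = ⌊1.8468⌋ + 1 = 2
Check: 2·13.25 = 26.50 > 24.47, while 1·13.25 = 13.25 ≤ 24.47

Final: 2 servers


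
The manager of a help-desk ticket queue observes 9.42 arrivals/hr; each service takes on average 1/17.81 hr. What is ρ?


ρ = λ/μ = 9.42/17.81 = 0.5289

Final: 0.5289


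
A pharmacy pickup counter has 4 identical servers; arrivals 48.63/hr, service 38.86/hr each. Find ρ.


ρ = λ/(cμ) = 48.63/(4·38.86) = 48.63/155.44 = 0.3129

Final: 0.3129


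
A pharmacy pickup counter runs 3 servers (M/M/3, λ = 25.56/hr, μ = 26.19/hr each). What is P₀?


a = λ/μ = 25.56/26.19 = 0.9759; ρ = a/c = 0.3253
Σ_{k=0}^{2} a^k/k! (terms k=0..2) = 1.00000 + 0.97595 + 0.47623 = 2.45218
Tail: a^3/(3!(1−ρ)) = 0.92956/(6·0.6747) = 0.22963
P₀ = 1/(2.45218 + 0.22963) = 1/2.68181 = 0.372883

Final: 0.372883


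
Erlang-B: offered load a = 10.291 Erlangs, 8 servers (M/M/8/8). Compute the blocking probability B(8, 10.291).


B(c,a) = (a^c/c!) / Σ_{k=0}^{c} a^k/k!
a^8/8! = 3119.895891
Σ terms (k=0..8): 1.00000 + 10.29100 + 52.95234 + 181.64418 + 467.32506 + 961.84844 + 1649.73038 + 2425.33934 + 3119.89589 = 8870.026632
B = 3119.895891/8870.026632 = 0.351735

Final: 0.351735


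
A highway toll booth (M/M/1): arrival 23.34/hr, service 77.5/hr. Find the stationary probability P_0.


ρ = 23.34/77.5 = 0.3012
P_n = (1−ρ)·ρ^n = (1 − 0.3012)·0.3012^0 = 0.6988·1.000000 = 0.698839

Final: 0.698839


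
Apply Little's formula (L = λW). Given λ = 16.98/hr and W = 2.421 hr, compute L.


L = λW = 16.98·2.421 = 41.1086

Final: 41.1086


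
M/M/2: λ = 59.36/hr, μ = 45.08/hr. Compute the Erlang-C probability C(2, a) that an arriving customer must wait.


a = λ/μ = 1.3168; ρ = a/2 = 0.6584
P₀ = 0.205993 (from M/M/c formula)
C(c,a) = [a^c/(c!(1−ρ))]·P₀ = [1.73388/(2·0.3416)]·0.205993
= 2.53778·0.205993 = 0.522763

Final: 0.522763


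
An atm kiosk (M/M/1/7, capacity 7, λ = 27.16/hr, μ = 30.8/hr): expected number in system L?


ρ = 27.16/30.8 = 0.8818
L = ρ[1 − (K+1)ρ^K + Kρ^(K+1)] / [(1−ρ)(1−ρ^(K+1))]
Numerator: 0.8818·(1 − 8·0.414623 + 7·0.365622) = 0.213727
Denominator: (0.1182)·(0.634378) = 0.074972
L = 0.213727/0.074972 = 2.8508

Final: 2.8508


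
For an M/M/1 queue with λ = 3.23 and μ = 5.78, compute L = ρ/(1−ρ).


ρ = λ/μ = 3.23/5.78 = 0.5588
L = ρ/(1−ρ) = 0.5588/(1 − 0.5588) = 0.5588/0.4412 = 1.2667

Final: 1.2667


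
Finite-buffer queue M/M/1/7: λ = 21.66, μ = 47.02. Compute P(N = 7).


ρ = λ/μ = 21.66/47.02 = 0.4607
P_K = (1−ρ)ρ^K/(1−ρ^(K+1)) = (0.5393·0.004402)/(1 − 0.002028)
= 0.002374/0.997972 = 0.002379

Final: 0.002379


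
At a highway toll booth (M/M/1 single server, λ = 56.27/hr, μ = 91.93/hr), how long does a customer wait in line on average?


ρ = 56.27/91.93 = 0.6121
Wq = ρ/(μ−λ) = 0.6121/(91.93 − 56.27) = 0.6121/35.66 = 0.01716 hr

Final: 0.01716 hr


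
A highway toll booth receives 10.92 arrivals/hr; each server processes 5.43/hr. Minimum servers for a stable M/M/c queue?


Stability requires cμ > λ ⇔ c > λ/μ.
λ/μ = 10.92/5.43 = 2.0110
Minimum integer c = ⌊2.0110⌋ + 1 = 3
Check: 3·5.43 = 16.29 > 10.92, while 2·5.43 = 10.86 ≤ 10.92

Final: 3 servers


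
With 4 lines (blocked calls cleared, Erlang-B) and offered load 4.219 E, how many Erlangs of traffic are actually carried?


B(4,4.219) = 0.331391 (Erlang-B)
Carried load = a(1 − B) = 4.219·(1 − 0.331391) = 4.219·0.668609 = 2.8209 E

Final: 2.8209 Erlangs


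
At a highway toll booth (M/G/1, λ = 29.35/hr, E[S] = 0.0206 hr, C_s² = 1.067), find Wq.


ρ = λ·E[S] = 29.35·0.0206 = 0.6046
E[S²] = E[S]²(1+C_s²) = 0.0206²·(1+1.067) = 0.0008772
Wq = λ·E[S²]/(2(1−ρ)) = 29.35·0.0008772/(2·0.3954) = 0.03256 hr

Final: 0.03256 hr


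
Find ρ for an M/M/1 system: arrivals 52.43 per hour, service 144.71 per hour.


ρ = λ/μ = 52.43/144.71 = 0.3623

Final: 0.3623


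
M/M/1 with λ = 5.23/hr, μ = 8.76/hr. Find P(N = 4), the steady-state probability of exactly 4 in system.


ρ = 5.23/8.76 = 0.5970
P_n = (1−ρ)·ρ^n = (1 − 0.5970)·0.5970^4 = 0.4030·0.127055 = 0.051199

Final: 0.051199


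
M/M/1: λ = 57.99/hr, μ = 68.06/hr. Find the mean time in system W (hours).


W = 1/(μ−λ) = 1/(68.06 − 57.99) = 1/10.07 = 0.09930 hr

Final: 0.09930 hr


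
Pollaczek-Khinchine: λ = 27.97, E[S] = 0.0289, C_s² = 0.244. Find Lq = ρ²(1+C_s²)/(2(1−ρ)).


ρ = λ·E[S] = 27.97·0.0289 = 0.8083
Lq = ρ²(1+C_s²)/(2(1−ρ)) = 0.6534·(1+0.244)/(2·0.1917)
= 0.6534·1.2440/0.3833 = 2.12043

Final: 2.12043


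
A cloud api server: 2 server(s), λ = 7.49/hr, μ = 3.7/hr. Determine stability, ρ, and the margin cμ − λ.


Total capacity cμ = 2·3.7 = 7.40/hr
ρ = λ/(cμ) = 7.49/7.40 = 1.0122
Stable ⇔ ρ < 1: NO
Spare capacity = cμ − λ = 7.40 − 7.49 = -0.09/hr

Final: ρ = 1.0122; unstable; margin = -0.09/hr


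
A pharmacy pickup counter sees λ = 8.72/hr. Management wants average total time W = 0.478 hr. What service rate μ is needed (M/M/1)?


W = 1/(μ−λ) ⇒ μ − λ = 1/W = 1/0.478 = 2.0921
μ = λ + 1/W = 8.72 + 2.0921 = 10.8121 per hr

Final: 10.8121 /hr


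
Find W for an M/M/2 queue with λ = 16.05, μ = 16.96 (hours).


a = 0.9463; ρ = 0.4732; P₀ = 0.357615
Lq = P₀·a^c·ρ/(c!(1−ρ)²) = 0.27300
Wq = Lq/λ = 0.27300/16.05 = 0.01701 hr
W = Wq + 1/μ = 0.01701 + 0.05896 = 0.07597 hr

Final: 0.07597 hr


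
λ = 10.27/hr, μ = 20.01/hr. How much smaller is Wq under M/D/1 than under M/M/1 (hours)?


ρ = 10.27/20.01 = 0.5132
Wq(M/M/1) = ρ/(μ−λ) = 0.5132/9.74 = 0.05269 hr
Wq(M/D/1) = ρ/(2(μ−λ)) = 0.02635 hr
Savings = 0.05269 − 0.02635 = 0.02635 hr

Final: 0.02635 hr


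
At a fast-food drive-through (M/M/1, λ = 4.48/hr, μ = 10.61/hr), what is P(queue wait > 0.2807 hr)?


ρ = 4.48/10.61 = 0.4222
P(Wq > t) = ρ·e^{−(μ−λ)t} = 0.4222·e^{−1.7207}
= 0.4222·0.178942 = 0.075557

Final: 0.075557


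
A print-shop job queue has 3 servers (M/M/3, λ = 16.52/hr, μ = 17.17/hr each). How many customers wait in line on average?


a = λ/μ = 0.9621; ρ = a/3 = 0.3207
P₀ = 0.378281
Lq = P₀·a^c·ρ / (c!·(1−ρ)²) = 0.378281·0.89067·0.3207/(6·0.46143)
= 0.03903

Final: 0.03903


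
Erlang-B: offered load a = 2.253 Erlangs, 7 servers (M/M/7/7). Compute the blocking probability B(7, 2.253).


B(c,a) = (a^c/c!) / Σ_{k=0}^{c} a^k/k!
a^7/7! = 0.058465
Σ terms (k=0..7): 1.00000 + 2.25300 + 2.53800 + 1.90604 + 1.07358 + 0.48375 + 0.18165 + 0.05847 = 9.494493
B = 0.058465/9.494493 = 0.006158

Final: 0.006158


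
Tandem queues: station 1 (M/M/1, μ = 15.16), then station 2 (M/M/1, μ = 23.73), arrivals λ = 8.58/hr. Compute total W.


Each node sees arrival rate λ = 8.58/hr (tandem ⇒ throughput preserved).
W₁ = 1/(μ₁−λ) = 1/(15.16−8.58) = 0.15198 hr
W₂ = 1/(μ₂−λ) = 1/(23.73−8.58) = 0.06601 hr
W_total = W₁ + W₂ = 0.15198 + 0.06601 = 0.21798 hr

Final: 0.21798 hr


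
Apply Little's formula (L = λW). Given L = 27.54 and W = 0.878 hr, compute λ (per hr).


λ = L/W = 27.54/0.878 = 31.3667 /hr

Final: 31.3667 /hr


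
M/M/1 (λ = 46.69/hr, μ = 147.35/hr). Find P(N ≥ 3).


ρ = 46.69/147.35 = 0.3169
P(N ≥ n) = ρ^n = 0.3169^3 = 0.031814

Final: 0.031814


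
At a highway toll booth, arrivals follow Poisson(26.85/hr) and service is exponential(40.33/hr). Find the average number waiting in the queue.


ρ = 26.85/40.33 = 0.6658
Lq = ρ²/(1−ρ) = 0.4432/0.3342 = 1.3261

Final: 1.3261


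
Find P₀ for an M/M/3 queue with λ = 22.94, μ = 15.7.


a = λ/μ = 22.94/15.7 = 1.4611; ρ = a/c = 0.4870
Σ_{k=0}^{2} a^k/k! (terms k=0..2) = 1.00000 + 1.46115 + 1.06747 = 3.52862
Tail: a^3/(3!(1−ρ)) = 3.11947/(6·0.5130) = 1.01357
P₀ = 1/(3.52862 + 1.01357) = 1/4.54219 = 0.220158

Final: 0.220158


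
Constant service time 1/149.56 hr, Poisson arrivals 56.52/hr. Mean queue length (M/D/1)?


ρ = 56.52/149.56 = 0.3779
M/D/1: Lq = ρ²/(2(1−ρ)) = 0.1428/(2·0.6221) = 0.11479

Final: 0.11479


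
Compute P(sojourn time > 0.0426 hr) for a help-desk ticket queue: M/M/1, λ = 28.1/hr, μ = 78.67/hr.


W ~ Exponential(μ−λ) for M/M/1.
μ − λ = 78.67 − 28.1 = 50.5700
P(W > t) = e^{−(μ−λ)t} = e^{−2.1543} = 0.115986

Final: 0.115986


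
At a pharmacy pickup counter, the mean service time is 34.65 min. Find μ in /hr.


μ = 1/(service time) in consistent units.
1 hour = 60 min, so μ = 60/34.65 = 1.7316 per hour

Final: 1.7316 /hr


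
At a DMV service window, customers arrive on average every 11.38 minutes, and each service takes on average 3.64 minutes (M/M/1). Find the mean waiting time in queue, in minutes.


λ = 60/11.38 = 5.2724 /hr
μ = 60/3.64 = 16.4835 /hr
ρ = λ/μ = 5.2724/16.4835 = 0.3199
Wq = ρ/(μ−λ) = 0.3199/(16.4835−5.2724) = 0.02853 hr
In minutes: 0.02853·60 = 1.712 min

Final: 1.712 min


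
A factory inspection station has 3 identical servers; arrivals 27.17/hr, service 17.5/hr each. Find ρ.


ρ = λ/(cμ) = 27.17/(3·17.5) = 27.17/52.50 = 0.5175

Final: 0.5175


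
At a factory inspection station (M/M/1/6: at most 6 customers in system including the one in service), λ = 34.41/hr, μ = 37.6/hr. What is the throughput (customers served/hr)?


ρ = 0.9152; P_K = (1−ρ)ρ^6/(1−ρ^7) = 0.107792
λ_eff = λ(1 − P_K) = 34.41·(1 − 0.107792) = 34.41·0.892208 = 30.7009 /hr

Final: 30.7009 /hr


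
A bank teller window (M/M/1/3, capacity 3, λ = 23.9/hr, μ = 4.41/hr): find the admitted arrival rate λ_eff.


ρ = 5.4195; P_K = (1−ρ)ρ^3/(1−ρ^4) = 0.816428
λ_eff = λ(1 − P_K) = 23.9·(1 − 0.816428) = 23.9·0.183572 = 4.3874 /hr

Final: 4.3874 /hr


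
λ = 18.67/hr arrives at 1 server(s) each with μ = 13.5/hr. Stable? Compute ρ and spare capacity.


Total capacity cμ = 1·13.5 = 13.50/hr
ρ = λ/(cμ) = 18.67/13.50 = 1.3830
Stable ⇔ ρ < 1: NO
Spare capacity = cμ − λ = 13.50 − 18.67 = -5.17/hr

Final: ρ = 1.3830; unstable; margin = -5.17/hr


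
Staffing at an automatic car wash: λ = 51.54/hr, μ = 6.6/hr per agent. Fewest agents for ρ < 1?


Stability requires cμ > λ ⇔ c > λ/μ.
λ/μ = 51.54/6.6 = 7.8091
Minimum integer c = ⌊7.8091⌋ + 1 = 8
Check: 8·6.6 = 52.80 > 51.54, while 7·6.6 = 46.20 ≤ 51.54

Final: 8 servers


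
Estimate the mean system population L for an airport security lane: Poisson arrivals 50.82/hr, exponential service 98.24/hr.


ρ = λ/μ = 50.82/98.24 = 0.5173
L = ρ/(1−ρ) = 0.5173/(1 − 0.5173) = 0.5173/0.4827 = 1.0717

Final: 1.0717
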